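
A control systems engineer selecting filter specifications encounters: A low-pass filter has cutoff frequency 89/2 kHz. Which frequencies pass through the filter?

A low-pass filter passes all frequencies below the cutoff frequency 89/2 kHz and attenuates higher frequencies.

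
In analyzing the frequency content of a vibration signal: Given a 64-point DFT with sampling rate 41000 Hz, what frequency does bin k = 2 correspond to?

The frequency of DFT bin k is: f_k = k * f_s / N
f_2 = 2 * 41000 / 64 = 5125/4 Hz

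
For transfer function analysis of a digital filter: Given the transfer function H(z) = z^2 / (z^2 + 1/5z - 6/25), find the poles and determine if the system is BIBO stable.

Poles are roots of the denominator: z^2 + 1/5z - 6/25 = 0.
Quadratic formula: z = [-(1/5) +/- sqrt((1/5)^2 - 4*(-6/25))] / 2
Discriminant = 1/25 + 24/25 = 1; sqrt = 1.
z = (-1/5 +/- 1) / 2 => z = 2/5 or z = -3/5.
|p1| = 3/5, |p2| = 2/5.
For BIBO stability, all poles must lie inside the unit circle (|p| < 1).
System is STABLE since both |p| < 1.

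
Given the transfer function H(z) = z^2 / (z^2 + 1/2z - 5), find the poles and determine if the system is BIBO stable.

Poles are roots of the denominator: z^2 + 1/2z - 5 = 0.
Quadratic formula: z = [-(1/2) +/- sqrt((1/2)^2 - 4*(-5))] / 2
Discriminant = 1/4 + 20 = 81/4; sqrt = 9/2.
z = (-1/2 +/- 9/2) / 2 => z = 2 or z = -5/2.
|p1| = 2, |p2| = 5/2.
For BIBO stability, all poles must lie inside the unit circle (|p| < 1).
System is UNSTABLE since at least one |p| >= 1.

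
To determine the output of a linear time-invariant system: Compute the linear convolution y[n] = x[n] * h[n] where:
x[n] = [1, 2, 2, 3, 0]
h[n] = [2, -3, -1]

y[n] = sum_k x[k]*h[n-k]. Output length = len(x) + len(h) - 1 = 5 + 3 - 1 = 7.
y[0] = 1*2 = 2
y[1] = 2*2 + 1*-3 = 1
y[2] = 2*2 + 2*-3 + 1*-1 = -3
y[3] = 3*2 + 2*-3 + 2*-1 = -2
y[4] = 0*2 + 3*-3 + 2*-1 = -11
y[5] = 0*-3 + 3*-1 = -3
y[6] = 0*-1 = 0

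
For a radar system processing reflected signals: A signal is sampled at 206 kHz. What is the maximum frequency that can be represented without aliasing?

The maximum frequency that can be represented without aliasing
is the Nyquist frequency: f_max = f_s / 2 = 206 kHz / 2 = 103 kHz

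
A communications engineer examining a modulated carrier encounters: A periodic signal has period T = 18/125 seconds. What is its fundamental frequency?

The fundamental frequency is the reciprocal of the period.
f = 1/T = 1/(18/125) = 125/18 Hz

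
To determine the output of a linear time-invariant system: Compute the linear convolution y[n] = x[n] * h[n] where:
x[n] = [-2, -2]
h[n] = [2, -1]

y[n] = sum_k x[k]*h[n-k]. Output length = len(x) + len(h) - 1 = 2 + 2 - 1 = 3.
y[0] = -2*2 = -4
y[1] = -2*2 + -2*-1 = -2
y[2] = -2*-1 = 2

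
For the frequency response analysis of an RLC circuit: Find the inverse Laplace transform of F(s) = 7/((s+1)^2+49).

Standard pair: w/((s+a)^2+w^2) <-> e^(-at)*sin(wt)*u(t)
With a=1, w=7: f(t) = e^(-t)*sin(7t)*u(t)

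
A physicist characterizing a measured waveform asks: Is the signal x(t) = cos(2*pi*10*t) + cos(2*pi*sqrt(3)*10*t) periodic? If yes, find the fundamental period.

f1 = 10 Hz, f2 = 10*sqrt(3) Hz
Ratio f2/f1 = sqrt(3), which is irrational.
Since the frequency ratio is irrational, no common period exists.
The signal is not periodic.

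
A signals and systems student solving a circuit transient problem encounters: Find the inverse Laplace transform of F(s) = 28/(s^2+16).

Standard pair: w/(s^2+w^2) <-> sin(wt)*u(t)
Recognize w^2 = 16, so w = 4; numerator 28 = 7*4.
f(t) = 7*sin(4t)*u(t)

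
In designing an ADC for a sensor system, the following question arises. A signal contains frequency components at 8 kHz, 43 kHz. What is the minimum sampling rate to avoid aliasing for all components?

The highest frequency component is f_max = 43 kHz.
Nyquist rate = 2 * f_max = 2 * 43 kHz = 86 kHz.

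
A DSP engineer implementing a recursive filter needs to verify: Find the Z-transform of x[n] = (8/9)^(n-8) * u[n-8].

Time-shifting property: if X(z) = Z{x[n]}, then Z{x[n-d]} = z^(-d) * X(z)
X(z) = z/(z - 8/9) for x[n] = (8/9)^n * u[n]
Z{x[n-8]} = z^(-8) * z/(z - 8/9) = z^(-7)/(z - 8/9)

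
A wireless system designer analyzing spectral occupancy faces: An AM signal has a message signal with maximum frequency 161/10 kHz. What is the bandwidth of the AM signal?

In AM (double-sideband), the bandwidth is twice the message frequency.
BW = 2 * f_m = 2 * 161/10 kHz = 161/5 kHz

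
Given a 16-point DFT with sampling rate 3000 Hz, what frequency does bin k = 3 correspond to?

The frequency of DFT bin k is: f_k = k * f_s / N
f_3 = 3 * 3000 / 16 = 1125/2 Hz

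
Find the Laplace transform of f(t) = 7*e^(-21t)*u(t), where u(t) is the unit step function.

Standard Laplace transform pair:
e^(-at)*u(t) <-> 1/(s+a)
With a = 21: L{7*e^(-21t)*u(t)} = 7/(s+21), ROC: Re(s) > -21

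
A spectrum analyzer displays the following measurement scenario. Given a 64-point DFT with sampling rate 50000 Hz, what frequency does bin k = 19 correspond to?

The frequency of DFT bin k is: f_k = k * f_s / N
f_19 = 19 * 50000 / 64 = 59375/4 Hz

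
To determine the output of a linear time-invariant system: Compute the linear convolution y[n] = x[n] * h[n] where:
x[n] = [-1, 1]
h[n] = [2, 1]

y[n] = sum_k x[k]*h[n-k]. Output length = len(x) + len(h) - 1 = 2 + 2 - 1 = 3.
y[0] = -1*2 = -2
y[1] = 1*2 + -1*1 = 1
y[2] = 1*1 = 1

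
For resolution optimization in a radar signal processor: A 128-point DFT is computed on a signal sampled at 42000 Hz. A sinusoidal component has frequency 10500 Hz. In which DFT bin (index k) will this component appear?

DFT frequency resolution = f_s/N = 42000/128 = 2625/8 Hz
Bin index k = f_signal / resolution = 10500 / 2625/8 = 32
The signal frequency 10500 Hz falls in DFT bin k = 32.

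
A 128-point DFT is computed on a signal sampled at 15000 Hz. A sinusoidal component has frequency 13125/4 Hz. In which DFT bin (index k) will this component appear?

DFT frequency resolution = f_s/N = 15000/128 = 1875/16 Hz
Bin index k = f_signal / resolution = 13125/4 / 1875/16 = 28
The signal frequency 13125/4 Hz falls in DFT bin k = 28.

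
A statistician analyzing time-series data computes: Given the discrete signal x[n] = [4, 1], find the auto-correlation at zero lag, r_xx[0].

The auto-correlation at zero lag r_xx[0] equals the signal energy.
r_xx[0] = sum of x[n]^2 = 4^2 + 1^2
= 16 + 1 = 17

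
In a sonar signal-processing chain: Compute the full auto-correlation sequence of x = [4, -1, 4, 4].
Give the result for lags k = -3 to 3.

r_xx[k] = sum_m x[m]*x[m+k], indexed from 0, for k = -3 to 3:
  r_xx[-3] = x[3]*x[0] = 16
  r_xx[-2] = x[2]*x[0] + x[3]*x[1] = 12
  r_xx[-1] = x[1]*x[0] + x[2]*x[1] + x[3]*x[2] = 8
  r_xx[0] = x[0]*x[0] + x[1]*x[1] + x[2]*x[2] + x[3]*x[3] = 49
  r_xx[1] = x[0]*x[1] + x[1]*x[2] + x[2]*x[3] = 8
  r_xx[2] = x[0]*x[2] + x[1]*x[3] = 12
  r_xx[3] = x[0]*x[3] = 16
r_xx = [16, 12, 8, 49, 8, 12, 16]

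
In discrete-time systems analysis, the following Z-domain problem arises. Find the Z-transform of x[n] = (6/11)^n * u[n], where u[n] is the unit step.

The Z-transform of a^n * u[n] is z/(z-a) for |z| > |a|.
Here a = 6/11, so X(z) = z/(z - (6/11)) = 11z/(11z - 6)
ROC: |z| > 6/11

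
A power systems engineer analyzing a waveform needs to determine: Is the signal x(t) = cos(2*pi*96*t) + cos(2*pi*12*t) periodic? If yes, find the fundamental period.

f1 = 96 Hz, f2 = 12 Hz
Period T1 = 1/96, T2 = 1/12
Ratio T1/T2 = 12/96, which is rational.
The signal is periodic with fundamental period T = 1/GCD(96,12) = 1/12 s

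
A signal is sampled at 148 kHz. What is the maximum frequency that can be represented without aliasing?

The maximum frequency that can be represented without aliasing
is the Nyquist frequency: f_max = f_s / 2 = 148 kHz / 2 = 74 kHz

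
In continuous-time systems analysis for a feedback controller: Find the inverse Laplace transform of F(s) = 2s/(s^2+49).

Standard pair: s/(s^2+w^2) <-> cos(wt)*u(t)
With k=2, w=7: f(t) = 2*cos(7t)*u(t)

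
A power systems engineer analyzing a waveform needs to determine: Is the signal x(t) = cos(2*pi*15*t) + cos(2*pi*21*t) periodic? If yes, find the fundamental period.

f1 = 15 Hz, f2 = 21 Hz
Period T1 = 1/15, T2 = 1/21
Ratio T1/T2 = 21/15, which is rational.
The signal is periodic with fundamental period T = 1/GCD(15,21) = 1/3 s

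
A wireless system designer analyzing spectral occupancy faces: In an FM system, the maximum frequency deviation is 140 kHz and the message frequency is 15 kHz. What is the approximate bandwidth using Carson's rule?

Carson's rule: BW = 2*(delta_f + f_m)
= 2*(140 + 15) kHz = 310 kHz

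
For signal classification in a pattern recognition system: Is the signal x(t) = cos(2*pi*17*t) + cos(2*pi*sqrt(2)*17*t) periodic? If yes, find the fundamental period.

f1 = 17 Hz, f2 = 17*sqrt(2) Hz
Ratio f2/f1 = sqrt(2), which is irrational.
Since the frequency ratio is irrational, no common period exists.
The signal is not periodic.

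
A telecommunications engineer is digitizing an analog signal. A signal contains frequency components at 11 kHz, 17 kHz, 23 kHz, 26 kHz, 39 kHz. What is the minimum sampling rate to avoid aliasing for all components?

The highest frequency component is f_max = 39 kHz.
Nyquist rate = 2 * f_max = 2 * 39 kHz = 78 kHz.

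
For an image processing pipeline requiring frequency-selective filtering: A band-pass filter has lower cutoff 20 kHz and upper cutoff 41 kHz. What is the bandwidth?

Bandwidth = f_high - f_low
= 41 kHz - 20 kHz = 21 kHz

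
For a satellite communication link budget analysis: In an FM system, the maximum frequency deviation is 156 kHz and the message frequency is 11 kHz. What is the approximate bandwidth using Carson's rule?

Carson's rule: BW = 2*(delta_f + f_m)
= 2*(156 + 11) kHz = 334 kHz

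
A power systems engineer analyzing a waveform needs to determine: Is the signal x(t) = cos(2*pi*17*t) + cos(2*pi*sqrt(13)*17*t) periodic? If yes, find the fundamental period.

f1 = 17 Hz, f2 = 17*sqrt(13) Hz
Ratio f2/f1 = sqrt(13), which is irrational.
Since the frequency ratio is irrational, no common period exists.
The signal is not periodic.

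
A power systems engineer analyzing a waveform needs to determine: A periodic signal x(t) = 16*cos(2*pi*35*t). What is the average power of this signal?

Average power of A*cos(wt) is A^2/2.
P = 16^2 / 2 = 256/2 = 128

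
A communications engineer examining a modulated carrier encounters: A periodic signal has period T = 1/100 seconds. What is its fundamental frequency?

The fundamental frequency is the reciprocal of the period.
f = 1/T = 1/(1/100) = 100 Hz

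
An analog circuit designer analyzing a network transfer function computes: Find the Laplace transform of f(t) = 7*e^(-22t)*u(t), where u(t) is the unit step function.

Standard Laplace transform pair:
e^(-at)*u(t) <-> 1/(s+a)
With a = 22: L{7*e^(-22t)*u(t)} = 7/(s+22), ROC: Re(s) > -22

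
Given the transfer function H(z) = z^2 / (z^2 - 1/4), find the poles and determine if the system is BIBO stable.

Poles are roots of the denominator: z^2 - 1/4 = 0.
Quadratic formula: z = [-(0) +/- sqrt((0)^2 - 4*(-1/4))] / 2
Discriminant = 0 + 1 = 1; sqrt = 1.
z = (0 +/- 1) / 2 => z = 1/2 or z = -1/2.
|p1| = 1/2, |p2| = 1/2.
For BIBO stability, all poles must lie inside the unit circle (|p| < 1).
System is STABLE since both |p| < 1.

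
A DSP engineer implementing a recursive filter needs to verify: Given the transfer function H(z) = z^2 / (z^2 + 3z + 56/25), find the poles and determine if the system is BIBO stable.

Poles are roots of the denominator: z^2 + 3z + 56/25 = 0.
Quadratic formula: z = [-(3) +/- sqrt((3)^2 - 4*(56/25))] / 2
Discriminant = 9 - 224/25 = 1/25; sqrt = 1/5.
z = (-3 +/- 1/5) / 2 => z = -7/5 or z = -8/5.
|p1| = 7/5, |p2| = 8/5.
For BIBO stability, all poles must lie inside the unit circle (|p| < 1).
System is UNSTABLE since at least one |p| >= 1.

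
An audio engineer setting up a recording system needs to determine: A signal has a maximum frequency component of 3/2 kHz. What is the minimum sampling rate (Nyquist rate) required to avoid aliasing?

By the Nyquist-Shannon sampling theorem,
the minimum sampling rate (Nyquist rate) must be at least 2 * f_max.
Nyquist rate = 2 * 3/2 kHz = 3 kHz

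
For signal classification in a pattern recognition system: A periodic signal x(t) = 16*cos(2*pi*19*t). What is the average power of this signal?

Average power of A*cos(wt) is A^2/2.
P = 16^2 / 2 = 256/2 = 128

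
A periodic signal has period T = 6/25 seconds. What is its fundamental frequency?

The fundamental frequency is the reciprocal of the period.
f = 1/T = 1/(6/25) = 25/6 Hz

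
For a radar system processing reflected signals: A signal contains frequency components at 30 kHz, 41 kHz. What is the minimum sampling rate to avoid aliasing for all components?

The highest frequency component is f_max = 41 kHz.
Nyquist rate = 2 * f_max = 2 * 41 kHz = 82 kHz.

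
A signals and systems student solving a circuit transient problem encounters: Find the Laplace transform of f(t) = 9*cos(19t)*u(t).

Standard pair: cos(wt)*u(t) <-> s/(s^2+w^2)
With w = 19: L{9*cos(19t)*u(t)} = 9s/(s^2+361)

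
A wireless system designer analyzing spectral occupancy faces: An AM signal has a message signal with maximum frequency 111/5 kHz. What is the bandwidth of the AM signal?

In AM (double-sideband), the bandwidth is twice the message frequency.
BW = 2 * f_m = 2 * 111/5 kHz = 222/5 kHz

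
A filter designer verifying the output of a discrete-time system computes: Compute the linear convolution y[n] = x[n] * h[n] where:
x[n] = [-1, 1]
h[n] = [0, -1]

y[n] = sum_k x[k]*h[n-k]. Output length = len(x) + len(h) - 1 = 2 + 2 - 1 = 3.
y[0] = -1*0 = 0
y[1] = 1*0 + -1*-1 = 1
y[2] = 1*-1 = -1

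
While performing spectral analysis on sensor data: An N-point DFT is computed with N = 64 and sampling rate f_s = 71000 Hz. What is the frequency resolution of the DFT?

DFT frequency resolution = f_s / N
= 71000 / 64 = 8875/8 Hz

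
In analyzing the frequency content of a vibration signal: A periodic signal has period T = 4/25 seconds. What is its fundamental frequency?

The fundamental frequency is the reciprocal of the period.
f = 1/T = 1/(4/25) = 25/4 Hz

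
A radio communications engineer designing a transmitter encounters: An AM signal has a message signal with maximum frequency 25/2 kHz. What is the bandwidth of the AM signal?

In AM (double-sideband), the bandwidth is twice the message frequency.
BW = 2 * f_m = 2 * 25/2 kHz = 25 kHz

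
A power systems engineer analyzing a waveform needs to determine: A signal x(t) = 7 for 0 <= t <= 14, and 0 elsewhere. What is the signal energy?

Energy = integral of |x(t)|^2 dt over the signal duration
= 7^2 * 14 = 49 * 14 = 686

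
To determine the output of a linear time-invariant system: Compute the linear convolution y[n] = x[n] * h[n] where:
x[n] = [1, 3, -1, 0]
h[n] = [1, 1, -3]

y[n] = sum_k x[k]*h[n-k]. Output length = len(x) + len(h) - 1 = 4 + 3 - 1 = 6.
y[0] = 1*1 = 1
y[1] = 3*1 + 1*1 = 4
y[2] = -1*1 + 3*1 + 1*-3 = -1
y[3] = 0*1 + -1*1 + 3*-3 = -10
y[4] = 0*1 + -1*-3 = 3
y[5] = 0*-3 = 0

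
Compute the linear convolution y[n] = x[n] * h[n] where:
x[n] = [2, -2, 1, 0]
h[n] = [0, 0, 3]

y[n] = sum_k x[k]*h[n-k]. Output length = len(x) + len(h) - 1 = 4 + 3 - 1 = 6.
y[0] = 2*0 = 0
y[1] = -2*0 + 2*0 = 0
y[2] = 1*0 + -2*0 + 2*3 = 6
y[3] = 0*0 + 1*0 + -2*3 = -6
y[4] = 0*0 + 1*3 = 3
y[5] = 0*3 = 0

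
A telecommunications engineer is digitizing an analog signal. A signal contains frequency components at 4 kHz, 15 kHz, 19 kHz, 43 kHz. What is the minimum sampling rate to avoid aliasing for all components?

The highest frequency component is f_max = 43 kHz.
Nyquist rate = 2 * f_max = 2 * 43 kHz = 86 kHz.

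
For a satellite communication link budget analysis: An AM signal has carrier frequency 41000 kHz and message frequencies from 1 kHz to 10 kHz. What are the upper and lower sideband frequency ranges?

Upper sideband (USB) = fc + [fm_low, fm_high] = 41000 + [1, 10] = [41001, 41010] kHz
Lower sideband (LSB) = fc - [fm_high, fm_low] = 41000 - [10, 1] = [40990, 40999] kHz
Total occupied spectrum: 40990 kHz to 41010 kHz (plus carrier at 41000 kHz)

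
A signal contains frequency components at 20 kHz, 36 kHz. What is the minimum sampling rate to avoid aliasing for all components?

The highest frequency component is f_max = 36 kHz.
Nyquist rate = 2 * f_max = 2 * 36 kHz = 72 kHz.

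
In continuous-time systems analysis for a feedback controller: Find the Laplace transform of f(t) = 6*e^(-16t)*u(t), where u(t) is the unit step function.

Standard Laplace transform pair:
e^(-at)*u(t) <-> 1/(s+a)
With a = 16: L{6*e^(-16t)*u(t)} = 6/(s+16), ROC: Re(s) > -16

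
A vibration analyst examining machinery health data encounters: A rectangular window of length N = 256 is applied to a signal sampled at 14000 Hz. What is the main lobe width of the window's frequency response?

For a rectangular window of length N,
the main lobe width in frequency is 2*f_s/N.
= 2*14000/256 = 875/8 Hz
This determines the minimum frequency separation for resolving two sinusoids.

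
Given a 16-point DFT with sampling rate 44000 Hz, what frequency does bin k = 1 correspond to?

The frequency of DFT bin k is: f_k = k * f_s / N
f_1 = 1 * 44000 / 16 = 2750 Hz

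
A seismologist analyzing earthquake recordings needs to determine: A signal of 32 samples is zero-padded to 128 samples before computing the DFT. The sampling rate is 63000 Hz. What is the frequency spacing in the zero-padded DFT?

Original DFT: N = 32, resolution = f_s/N = 63000/32 = 7875/4 Hz
Zero-padded DFT: N = 128, resolution = f_s/N = 63000/128 = 7875/16 Hz
Zero-padding interpolates the spectrum (finer frequency grid)
but does NOT improve the true spectral resolution (ability to resolve close frequencies).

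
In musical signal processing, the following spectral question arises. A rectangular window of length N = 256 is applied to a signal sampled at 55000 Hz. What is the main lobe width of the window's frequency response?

For a rectangular window of length N,
the main lobe width in frequency is 2*f_s/N.
= 2*55000/256 = 6875/16 Hz
This determines the minimum frequency separation for resolving two sinusoids.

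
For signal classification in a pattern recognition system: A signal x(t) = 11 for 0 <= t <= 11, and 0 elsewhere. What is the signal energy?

Energy = integral of |x(t)|^2 dt over the signal duration
= 11^2 * 11 = 121 * 11 = 1331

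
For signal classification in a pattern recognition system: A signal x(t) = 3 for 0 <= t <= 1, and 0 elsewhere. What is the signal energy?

Energy = integral of |x(t)|^2 dt over the signal duration
= 3^2 * 1 = 9 * 1 = 9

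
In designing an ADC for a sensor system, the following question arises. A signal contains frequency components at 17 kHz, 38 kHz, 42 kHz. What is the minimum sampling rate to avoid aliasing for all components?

The highest frequency component is f_max = 42 kHz.
Nyquist rate = 2 * f_max = 2 * 42 kHz = 84 kHz.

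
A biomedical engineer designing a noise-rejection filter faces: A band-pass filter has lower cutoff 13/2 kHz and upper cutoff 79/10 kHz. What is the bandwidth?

Bandwidth = f_high - f_low
= 79/10 kHz - 13/2 kHz = 7/5 kHz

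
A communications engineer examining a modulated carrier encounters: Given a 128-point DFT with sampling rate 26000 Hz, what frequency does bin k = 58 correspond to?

The frequency of DFT bin k is: f_k = k * f_s / N
f_58 = 58 * 26000 / 128 = 47125/4 Hz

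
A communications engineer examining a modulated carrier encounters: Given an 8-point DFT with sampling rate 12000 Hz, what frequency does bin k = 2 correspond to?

The frequency of DFT bin k is: f_k = k * f_s / N
f_2 = 2 * 12000 / 8 = 3000 Hz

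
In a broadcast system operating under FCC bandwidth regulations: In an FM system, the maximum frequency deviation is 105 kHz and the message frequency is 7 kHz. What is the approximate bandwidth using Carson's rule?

Carson's rule: BW = 2*(delta_f + f_m)
= 2*(105 + 7) kHz = 224 kHz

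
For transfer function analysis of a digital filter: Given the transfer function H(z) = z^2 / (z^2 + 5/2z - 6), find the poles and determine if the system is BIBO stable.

Poles are roots of the denominator: z^2 + 5/2z - 6 = 0.
Quadratic formula: z = [-(5/2) +/- sqrt((5/2)^2 - 4*(-6))] / 2
Discriminant = 25/4 + 24 = 121/4; sqrt = 11/2.
z = (-5/2 +/- 11/2) / 2 => z = 3/2 or z = -4.
|p1| = 4, |p2| = 3/2.
For BIBO stability, all poles must lie inside the unit circle (|p| < 1).
System is UNSTABLE since at least one |p| >= 1.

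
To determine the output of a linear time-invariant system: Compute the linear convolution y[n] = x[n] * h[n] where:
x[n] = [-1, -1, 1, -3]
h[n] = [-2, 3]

y[n] = sum_k x[k]*h[n-k]. Output length = len(x) + len(h) - 1 = 4 + 2 - 1 = 5.
y[0] = -1*-2 = 2
y[1] = -1*-2 + -1*3 = -1
y[2] = 1*-2 + -1*3 = -5
y[3] = -3*-2 + 1*3 = 9
y[4] = -3*3 = -9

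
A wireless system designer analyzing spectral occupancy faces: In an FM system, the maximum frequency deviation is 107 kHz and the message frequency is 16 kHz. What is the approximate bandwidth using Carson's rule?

Carson's rule: BW = 2*(delta_f + f_m)
= 2*(107 + 16) kHz = 246 kHz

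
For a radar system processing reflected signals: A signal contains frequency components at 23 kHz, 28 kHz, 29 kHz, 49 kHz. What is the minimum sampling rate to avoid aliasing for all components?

The highest frequency component is f_max = 49 kHz.
Nyquist rate = 2 * f_max = 2 * 49 kHz = 98 kHz.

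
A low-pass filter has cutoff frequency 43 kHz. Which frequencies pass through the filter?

A low-pass filter passes all frequencies below the cutoff frequency 43 kHz and attenuates higher frequencies.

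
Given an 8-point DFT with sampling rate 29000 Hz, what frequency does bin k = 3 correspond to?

The frequency of DFT bin k is: f_k = k * f_s / N
f_3 = 3 * 29000 / 8 = 10875 Hz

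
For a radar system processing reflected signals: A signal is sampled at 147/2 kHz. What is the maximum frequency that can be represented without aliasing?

The maximum frequency that can be represented without aliasing
is the Nyquist frequency: f_max = f_s / 2 = 147/2 kHz / 2 = 147/4 kHz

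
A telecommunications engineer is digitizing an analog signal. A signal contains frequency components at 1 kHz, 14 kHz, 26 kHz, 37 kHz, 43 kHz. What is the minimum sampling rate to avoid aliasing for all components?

The highest frequency component is f_max = 43 kHz.
Nyquist rate = 2 * f_max = 2 * 43 kHz = 86 kHz.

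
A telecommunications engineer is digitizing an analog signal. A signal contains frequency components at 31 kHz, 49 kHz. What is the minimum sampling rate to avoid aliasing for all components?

The highest frequency component is f_max = 49 kHz.
Nyquist rate = 2 * f_max = 2 * 49 kHz = 98 kHz.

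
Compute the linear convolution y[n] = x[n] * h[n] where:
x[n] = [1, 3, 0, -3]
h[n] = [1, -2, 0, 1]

y[n] = sum_k x[k]*h[n-k]. Output length = len(x) + len(h) - 1 = 4 + 4 - 1 = 7.
y[0] = 1*1 = 1
y[1] = 3*1 + 1*-2 = 1
y[2] = 0*1 + 3*-2 + 1*0 = -6
y[3] = -3*1 + 0*-2 + 3*0 + 1*1 = -2
y[4] = -3*-2 + 0*0 + 3*1 = 9
y[5] = -3*0 + 0*1 = 0
y[6] = -3*1 = -3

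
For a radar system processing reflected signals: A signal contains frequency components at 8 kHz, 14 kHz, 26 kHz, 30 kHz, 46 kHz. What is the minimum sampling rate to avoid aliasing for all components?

The highest frequency component is f_max = 46 kHz.
Nyquist rate = 2 * f_max = 2 * 46 kHz = 92 kHz.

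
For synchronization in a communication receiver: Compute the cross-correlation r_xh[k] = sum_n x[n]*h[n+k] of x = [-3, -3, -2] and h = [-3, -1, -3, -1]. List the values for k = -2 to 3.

Both sequences indexed from 0 and zero outside their support.
Lags with overlap: k = -2 to 3.
  r_xh[-2] = x[2]*h[0] = 6
  r_xh[-1] = x[1]*h[0] + x[2]*h[1] = 11
  r_xh[0] = x[0]*h[0] + x[1]*h[1] + x[2]*h[2] = 18
  r_xh[1] = x[0]*h[1] + x[1]*h[2] + x[2]*h[3] = 14
  r_xh[2] = x[0]*h[2] + x[1]*h[3] = 12
  r_xh[3] = x[0]*h[3] = 3
r_xh = [6, 11, 18, 14, 12, 3] (for k = -2, ..., 3)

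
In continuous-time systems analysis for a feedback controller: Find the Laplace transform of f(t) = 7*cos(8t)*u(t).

Standard pair: cos(wt)*u(t) <-> s/(s^2+w^2)
With w = 8: L{7*cos(8t)*u(t)} = 7s/(s^2+64)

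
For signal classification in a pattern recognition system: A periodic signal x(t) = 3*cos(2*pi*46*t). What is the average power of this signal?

Average power of A*cos(wt) is A^2/2.
P = 3^2 / 2 = 9/2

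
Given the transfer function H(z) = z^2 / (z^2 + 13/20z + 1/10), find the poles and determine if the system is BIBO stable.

Poles are roots of the denominator: z^2 + 13/20z + 1/10 = 0.
Quadratic formula: z = [-(13/20) +/- sqrt((13/20)^2 - 4*(1/10))] / 2
Discriminant = 169/400 - 2/5 = 9/400; sqrt = 3/20.
z = (-13/20 +/- 3/20) / 2 => z = -1/4 or z = -2/5.
|p1| = 2/5, |p2| = 1/4.
For BIBO stability, all poles must lie inside the unit circle (|p| < 1).
System is STABLE since both |p| < 1.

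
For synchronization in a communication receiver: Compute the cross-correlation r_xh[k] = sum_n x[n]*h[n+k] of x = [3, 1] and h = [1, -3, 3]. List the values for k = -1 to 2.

Both sequences indexed from 0 and zero outside their support.
Lags with overlap: k = -1 to 2.
  r_xh[-1] = x[1]*h[0] = 1
  r_xh[0] = x[0]*h[0] + x[1]*h[1] = 0
  r_xh[1] = x[0]*h[1] + x[1]*h[2] = -6
  r_xh[2] = x[0]*h[2] = 9
r_xh = [1, 0, -6, 9] (for k = -1, ..., 2)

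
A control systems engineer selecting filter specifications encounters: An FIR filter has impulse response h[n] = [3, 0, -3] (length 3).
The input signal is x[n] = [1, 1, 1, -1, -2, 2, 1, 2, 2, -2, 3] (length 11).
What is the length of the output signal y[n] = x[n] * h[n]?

For linear convolution, the output length is:
len(y) = len(x) + len(h) - 1 = 11 + 3 - 1 = 13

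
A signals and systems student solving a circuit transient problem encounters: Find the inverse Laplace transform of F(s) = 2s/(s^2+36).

Standard pair: s/(s^2+w^2) <-> cos(wt)*u(t)
With k=2, w=6: f(t) = 2*cos(6t)*u(t)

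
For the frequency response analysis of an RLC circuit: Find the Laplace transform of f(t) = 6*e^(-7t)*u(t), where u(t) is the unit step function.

Standard Laplace transform pair:
e^(-at)*u(t) <-> 1/(s+a)
With a = 7: L{6*e^(-7t)*u(t)} = 6/(s+7), ROC: Re(s) > -7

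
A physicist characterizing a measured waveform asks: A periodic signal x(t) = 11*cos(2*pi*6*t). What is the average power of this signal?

Average power of A*cos(wt) is A^2/2.
P = 11^2 / 2 = 121/2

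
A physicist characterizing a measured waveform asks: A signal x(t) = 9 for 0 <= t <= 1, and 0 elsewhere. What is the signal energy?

Energy = integral of |x(t)|^2 dt over the signal duration
= 9^2 * 1 = 81 * 1 = 81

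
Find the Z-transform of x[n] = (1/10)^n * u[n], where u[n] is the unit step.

The Z-transform of a^n * u[n] is z/(z-a) for |z| > |a|.
Here a = 1/10, so X(z) = z/(z - (1/10)) = 10z/(10z - 1)
ROC: |z| > 1/10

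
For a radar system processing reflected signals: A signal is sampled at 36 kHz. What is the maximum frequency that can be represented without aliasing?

The maximum frequency that can be represented without aliasing
is the Nyquist frequency: f_max = f_s / 2 = 36 kHz / 2 = 18 kHz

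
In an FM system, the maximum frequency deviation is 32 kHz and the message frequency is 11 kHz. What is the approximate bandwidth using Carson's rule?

Carson's rule: BW = 2*(delta_f + f_m)
= 2*(32 + 11) kHz = 86 kHz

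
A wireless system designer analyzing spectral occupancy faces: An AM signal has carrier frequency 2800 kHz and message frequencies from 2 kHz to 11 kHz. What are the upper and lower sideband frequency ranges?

Upper sideband (USB) = fc + [fm_low, fm_high] = 2800 + [2, 11] = [2802, 2811] kHz
Lower sideband (LSB) = fc - [fm_high, fm_low] = 2800 - [11, 2] = [2789, 2798] kHz
Total occupied spectrum: 2789 kHz to 2811 kHz (plus carrier at 2800 kHz)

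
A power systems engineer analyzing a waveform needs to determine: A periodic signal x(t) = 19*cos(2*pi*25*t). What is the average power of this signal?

Average power of A*cos(wt) is A^2/2.
P = 19^2 / 2 = 361/2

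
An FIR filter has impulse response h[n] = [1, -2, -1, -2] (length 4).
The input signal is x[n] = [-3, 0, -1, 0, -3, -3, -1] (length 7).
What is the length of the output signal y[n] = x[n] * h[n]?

For linear convolution, the output length is:
len(y) = len(x) + len(h) - 1 = 7 + 4 - 1 = 10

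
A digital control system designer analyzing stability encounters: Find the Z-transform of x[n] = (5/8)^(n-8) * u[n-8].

Time-shifting property: if X(z) = Z{x[n]}, then Z{x[n-d]} = z^(-d) * X(z)
X(z) = z/(z - 5/8) for x[n] = (5/8)^n * u[n]
Z{x[n-8]} = z^(-8) * z/(z - 5/8) = z^(-7)/(z - 5/8)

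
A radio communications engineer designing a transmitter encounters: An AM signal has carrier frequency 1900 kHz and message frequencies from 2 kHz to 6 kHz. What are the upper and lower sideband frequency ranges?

Upper sideband (USB) = fc + [fm_low, fm_high] = 1900 + [2, 6] = [1902, 1906] kHz
Lower sideband (LSB) = fc - [fm_high, fm_low] = 1900 - [6, 2] = [1894, 1898] kHz
Total occupied spectrum: 1894 kHz to 1906 kHz (plus carrier at 1900 kHz)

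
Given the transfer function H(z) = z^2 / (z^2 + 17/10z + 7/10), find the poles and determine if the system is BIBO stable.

Poles are roots of the denominator: z^2 + 17/10z + 7/10 = 0.
Quadratic formula: z = [-(17/10) +/- sqrt((17/10)^2 - 4*(7/10))] / 2
Discriminant = 289/100 - 14/5 = 9/100; sqrt = 3/10.
z = (-17/10 +/- 3/10) / 2 => z = -7/10 or z = -1.
|p1| = 1, |p2| = 7/10.
For BIBO stability, all poles must lie inside the unit circle (|p| < 1).
System is UNSTABLE since at least one |p| >= 1.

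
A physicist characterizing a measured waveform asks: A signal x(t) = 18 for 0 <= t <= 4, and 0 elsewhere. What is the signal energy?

Energy = integral of |x(t)|^2 dt over the signal duration
= 18^2 * 4 = 324 * 4 = 1296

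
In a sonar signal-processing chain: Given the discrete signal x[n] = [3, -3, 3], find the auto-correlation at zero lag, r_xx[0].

The auto-correlation at zero lag r_xx[0] equals the signal energy.
r_xx[0] = sum of x[n]^2 = 3^2 + (-3)^2 + 3^2
= 9 + 9 + 9 = 27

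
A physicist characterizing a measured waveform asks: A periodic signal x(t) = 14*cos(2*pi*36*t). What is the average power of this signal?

Average power of A*cos(wt) is A^2/2.
P = 14^2 / 2 = 196/2 = 98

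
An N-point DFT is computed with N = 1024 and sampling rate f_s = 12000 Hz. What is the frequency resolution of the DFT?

DFT frequency resolution = f_s / N
= 12000 / 1024 = 375/32 Hz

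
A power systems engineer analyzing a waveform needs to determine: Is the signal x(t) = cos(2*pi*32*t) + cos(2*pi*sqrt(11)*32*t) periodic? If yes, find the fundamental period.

f1 = 32 Hz, f2 = 32*sqrt(11) Hz
Ratio f2/f1 = sqrt(11), which is irrational.
Since the frequency ratio is irrational, no common period exists.
The signal is not periodic.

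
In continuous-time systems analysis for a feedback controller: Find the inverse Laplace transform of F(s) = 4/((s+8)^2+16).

Standard pair: w/((s+a)^2+w^2) <-> e^(-at)*sin(wt)*u(t)
With a=8, w=4: f(t) = e^(-8t)*sin(4t)*u(t)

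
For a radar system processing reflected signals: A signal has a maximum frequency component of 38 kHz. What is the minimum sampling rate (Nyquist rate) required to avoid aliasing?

By the Nyquist-Shannon sampling theorem,
the minimum sampling rate (Nyquist rate) must be at least 2 * f_max.
Nyquist rate = 2 * 38 kHz = 76 kHz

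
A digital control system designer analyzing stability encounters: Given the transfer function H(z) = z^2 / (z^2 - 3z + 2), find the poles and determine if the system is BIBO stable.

Poles are roots of the denominator: z^2 - 3z + 2 = 0.
Quadratic formula: z = [-(-3) +/- sqrt((-3)^2 - 4*(2))] / 2
Discriminant = 9 - 8 = 1; sqrt = 1.
z = (3 +/- 1) / 2 => z = 2 or z = 1.
|p1| = 1, |p2| = 2.
For BIBO stability, all poles must lie inside the unit circle (|p| < 1).
System is UNSTABLE since at least one |p| >= 1.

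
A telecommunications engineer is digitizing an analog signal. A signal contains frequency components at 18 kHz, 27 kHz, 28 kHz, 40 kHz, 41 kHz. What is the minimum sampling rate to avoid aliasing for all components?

The highest frequency component is f_max = 41 kHz.
Nyquist rate = 2 * f_max = 2 * 41 kHz = 82 kHz.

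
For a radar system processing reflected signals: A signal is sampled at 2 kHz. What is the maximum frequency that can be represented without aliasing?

The maximum frequency that can be represented without aliasing
is the Nyquist frequency: f_max = f_s / 2 = 2 kHz / 2 = 1 kHz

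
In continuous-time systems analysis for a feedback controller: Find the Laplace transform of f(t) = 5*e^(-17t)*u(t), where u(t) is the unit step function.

Standard Laplace transform pair:
e^(-at)*u(t) <-> 1/(s+a)
With a = 17: L{5*e^(-17t)*u(t)} = 5/(s+17), ROC: Re(s) > -17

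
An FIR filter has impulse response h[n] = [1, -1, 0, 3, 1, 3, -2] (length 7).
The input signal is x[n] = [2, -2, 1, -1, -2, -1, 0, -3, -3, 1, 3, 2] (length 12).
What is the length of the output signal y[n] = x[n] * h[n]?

For linear convolution, the output length is:
len(y) = len(x) + len(h) - 1 = 12 + 7 - 1 = 18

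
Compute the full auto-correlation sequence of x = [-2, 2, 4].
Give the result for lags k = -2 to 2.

r_xx[k] = sum_m x[m]*x[m+k], indexed from 0, for k = -2 to 2:
  r_xx[-2] = x[2]*x[0] = -8
  r_xx[-1] = x[1]*x[0] + x[2]*x[1] = 4
  r_xx[0] = x[0]*x[0] + x[1]*x[1] + x[2]*x[2] = 24
  r_xx[1] = x[0]*x[1] + x[1]*x[2] = 4
  r_xx[2] = x[0]*x[2] = -8
r_xx = [-8, 4, 24, 4, -8]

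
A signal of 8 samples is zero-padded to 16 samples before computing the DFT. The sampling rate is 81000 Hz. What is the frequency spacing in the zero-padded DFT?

Original DFT: N = 8, resolution = f_s/N = 81000/8 = 10125 Hz
Zero-padded DFT: N = 16, resolution = f_s/N = 81000/16 = 10125/2 Hz
Zero-padding interpolates the spectrum (finer frequency grid)
but does NOT improve the true spectral resolution (ability to resolve close frequencies).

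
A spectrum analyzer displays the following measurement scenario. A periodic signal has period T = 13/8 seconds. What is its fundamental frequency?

The fundamental frequency is the reciprocal of the period.
f = 1/T = 1/(13/8) = 8/13 Hz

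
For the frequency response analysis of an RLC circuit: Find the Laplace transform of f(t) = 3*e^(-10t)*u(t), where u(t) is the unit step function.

Standard Laplace transform pair:
e^(-at)*u(t) <-> 1/(s+a)
With a = 10: L{3*e^(-10t)*u(t)} = 3/(s+10), ROC: Re(s) > -10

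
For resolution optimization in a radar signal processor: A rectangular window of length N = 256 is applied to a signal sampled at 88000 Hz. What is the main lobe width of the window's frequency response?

For a rectangular window of length N,
the main lobe width in frequency is 2*f_s/N.
= 2*88000/256 = 1375/2 Hz
This determines the minimum frequency separation for resolving two sinusoids.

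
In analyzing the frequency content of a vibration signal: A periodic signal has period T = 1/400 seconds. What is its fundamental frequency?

The fundamental frequency is the reciprocal of the period.
f = 1/T = 1/(1/400) = 400 Hz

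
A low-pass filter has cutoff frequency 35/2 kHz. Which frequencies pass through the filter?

A low-pass filter passes all frequencies below the cutoff frequency 35/2 kHz and attenuates higher frequencies.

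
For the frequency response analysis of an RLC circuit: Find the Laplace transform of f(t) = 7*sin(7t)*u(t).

Standard pair: sin(wt)*u(t) <-> w/(s^2+w^2)
With w = 7: L{7*sin(7t)*u(t)} = 49/(s^2+49)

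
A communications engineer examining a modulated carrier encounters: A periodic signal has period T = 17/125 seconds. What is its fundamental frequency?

The fundamental frequency is the reciprocal of the period.
f = 1/T = 1/(17/125) = 125/17 Hz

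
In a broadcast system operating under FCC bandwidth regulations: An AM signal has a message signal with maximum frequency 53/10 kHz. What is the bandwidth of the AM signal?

In AM (double-sideband), the bandwidth is twice the message frequency.
BW = 2 * f_m = 2 * 53/10 kHz = 53/5 kHz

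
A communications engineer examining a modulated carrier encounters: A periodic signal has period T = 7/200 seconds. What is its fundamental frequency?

The fundamental frequency is the reciprocal of the period.
f = 1/T = 1/(7/200) = 200/7 Hz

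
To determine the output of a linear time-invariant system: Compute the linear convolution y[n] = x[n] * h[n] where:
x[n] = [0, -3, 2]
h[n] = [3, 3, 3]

y[n] = sum_k x[k]*h[n-k]. Output length = len(x) + len(h) - 1 = 3 + 3 - 1 = 5.
y[0] = 0*3 = 0
y[1] = -3*3 + 0*3 = -9
y[2] = 2*3 + -3*3 + 0*3 = -3
y[3] = 2*3 + -3*3 = -3
y[4] = 2*3 = 6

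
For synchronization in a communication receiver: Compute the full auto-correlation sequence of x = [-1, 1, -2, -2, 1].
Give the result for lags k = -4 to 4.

r_xx[k] = sum_m x[m]*x[m+k], indexed from 0, for k = -4 to 4:
  r_xx[-4] = x[4]*x[0] = -1
  r_xx[-3] = x[3]*x[0] + x[4]*x[1] = 3
  r_xx[-2] = x[2]*x[0] + x[3]*x[1] + x[4]*x[2] = -2
  r_xx[-1] = x[1]*x[0] + x[2]*x[1] + x[3]*x[2] + x[4]*x[3] = -1
  r_xx[0] = x[0]*x[0] + x[1]*x[1] + x[2]*x[2] + x[3]*x[3] + x[4]*x[4] = 11
  r_xx[1] = x[0]*x[1] + x[1]*x[2] + x[2]*x[3] + x[3]*x[4] = -1
  r_xx[2] = x[0]*x[2] + x[1]*x[3] + x[2]*x[4] = -2
  r_xx[3] = x[0]*x[3] + x[1]*x[4] = 3
  r_xx[4] = x[0]*x[4] = -1
r_xx = [-1, 3, -2, -1, 11, -1, -2, 3, -1]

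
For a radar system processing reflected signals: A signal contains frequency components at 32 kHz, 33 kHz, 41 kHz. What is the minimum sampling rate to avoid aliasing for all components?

The highest frequency component is f_max = 41 kHz.
Nyquist rate = 2 * f_max = 2 * 41 kHz = 82 kHz.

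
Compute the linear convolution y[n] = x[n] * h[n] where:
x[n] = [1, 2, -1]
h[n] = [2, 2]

y[n] = sum_k x[k]*h[n-k]. Output length = len(x) + len(h) - 1 = 3 + 2 - 1 = 4.
y[0] = 1*2 = 2
y[1] = 2*2 + 1*2 = 6
y[2] = -1*2 + 2*2 = 2
y[3] = -1*2 = -2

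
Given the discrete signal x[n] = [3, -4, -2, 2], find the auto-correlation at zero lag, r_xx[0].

The auto-correlation at zero lag r_xx[0] equals the signal energy.
r_xx[0] = sum of x[n]^2 = 3^2 + (-4)^2 + (-2)^2 + 2^2
= 9 + 16 + 4 + 4 = 33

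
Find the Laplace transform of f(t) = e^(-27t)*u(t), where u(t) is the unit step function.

Standard Laplace transform pair:
e^(-at)*u(t) <-> 1/(s+a)
With a = 27: L{e^(-27t)*u(t)} = 1/(s+27), ROC: Re(s) > -27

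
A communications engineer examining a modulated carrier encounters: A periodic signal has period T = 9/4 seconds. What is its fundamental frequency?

The fundamental frequency is the reciprocal of the period.
f = 1/T = 1/(9/4) = 4/9 Hz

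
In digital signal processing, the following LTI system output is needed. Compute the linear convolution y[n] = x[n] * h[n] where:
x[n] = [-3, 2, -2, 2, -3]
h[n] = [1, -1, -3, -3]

y[n] = sum_k x[k]*h[n-k]. Output length = len(x) + len(h) - 1 = 5 + 4 - 1 = 8.
y[0] = -3*1 = -3
y[1] = 2*1 + -3*-1 = 5
y[2] = -2*1 + 2*-1 + -3*-3 = 5
y[3] = 2*1 + -2*-1 + 2*-3 + -3*-3 = 7
y[4] = -3*1 + 2*-1 + -2*-3 + 2*-3 = -5
y[5] = -3*-1 + 2*-3 + -2*-3 = 3
y[6] = -3*-3 + 2*-3 = 3
y[7] = -3*-3 = 9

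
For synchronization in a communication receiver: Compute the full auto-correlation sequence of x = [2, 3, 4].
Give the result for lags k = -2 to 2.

r_xx[k] = sum_m x[m]*x[m+k], indexed from 0, for k = -2 to 2:
  r_xx[-2] = x[2]*x[0] = 8
  r_xx[-1] = x[1]*x[0] + x[2]*x[1] = 18
  r_xx[0] = x[0]*x[0] + x[1]*x[1] + x[2]*x[2] = 29
  r_xx[1] = x[0]*x[1] + x[1]*x[2] = 18
  r_xx[2] = x[0]*x[2] = 8
r_xx = [8, 18, 29, 18, 8]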